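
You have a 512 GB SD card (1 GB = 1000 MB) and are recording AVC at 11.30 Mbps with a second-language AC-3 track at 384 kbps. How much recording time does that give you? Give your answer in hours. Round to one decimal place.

Audio: 384 kbps = 0.384 Mbps.
Total bitrate: 11.30 + 0.384 = 11.684 Mbps.
Capacity: 512 GB = 4,096,000 Mb.
Recording time: 4,096,000 / 11.684 = 350,565 s ≈ 97.4 hours.

97.4 hours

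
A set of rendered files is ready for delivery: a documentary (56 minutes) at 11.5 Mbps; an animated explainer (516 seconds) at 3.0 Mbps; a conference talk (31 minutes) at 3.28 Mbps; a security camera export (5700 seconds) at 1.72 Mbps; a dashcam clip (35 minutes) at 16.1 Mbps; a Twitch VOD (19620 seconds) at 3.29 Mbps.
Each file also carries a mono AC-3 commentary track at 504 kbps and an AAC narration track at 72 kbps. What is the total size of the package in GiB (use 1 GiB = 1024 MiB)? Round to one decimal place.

Audio total: 504 + 72 = 576 kbps = 0.576 Mbps.
documentary: 12.076 Mbps × 3360 s = 40575.4 Mb
animated explainer: 3.576 Mbps × 516 s = 1845.2 Mb
conference talk: 3.856 Mbps × 1860 s = 7172.2 Mb
security camera export: 2.296 Mbps × 5700 s = 13087.2 Mb
dashcam clip: 16.676 Mbps × 2100 s = 35019.6 Mb
Twitch VOD: 3.866 Mbps × 19620 s = 75850.9 Mb
Total: 173550.5 Mb = 21693.8 MB.
= 20.20 GiB.

20.2 GiB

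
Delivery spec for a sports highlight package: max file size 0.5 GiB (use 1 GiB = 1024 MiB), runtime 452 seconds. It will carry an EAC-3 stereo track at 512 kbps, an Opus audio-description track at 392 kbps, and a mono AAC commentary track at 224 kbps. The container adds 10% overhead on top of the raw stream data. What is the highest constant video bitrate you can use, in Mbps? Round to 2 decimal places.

Budget: 0.5 GiB = 4295.0 Mb.
Stream payload after overhead: 4295.0 / 1.10 = 3904.5 Mb.
Total bitrate budget: 3904.5 Mb / 452 s = 8.638 Mbps.
Audio total: 512 + 392 + 224 = 1128 kbps = 1.128 Mbps.
Video: 8.638 − 1.128 = 7.510 Mbps.

7.51 Mbps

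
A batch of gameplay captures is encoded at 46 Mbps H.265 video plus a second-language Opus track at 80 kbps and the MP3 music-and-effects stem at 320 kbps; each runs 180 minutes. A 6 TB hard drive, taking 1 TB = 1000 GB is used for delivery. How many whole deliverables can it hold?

180 min = 10800 s
Audio total: 80 + 320 = 400 kbps = 0.400 Mbps.
Total bitrate: 46.400 Mbps.
Per item: 46.400 Mbps × 10800 s = 501,120 Mb = 62,640 MB.
Capacity: 6 TB = 48,000,000 Mb; 95.79 items → 95 complete.

95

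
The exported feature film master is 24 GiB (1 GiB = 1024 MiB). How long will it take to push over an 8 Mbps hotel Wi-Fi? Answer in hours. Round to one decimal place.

File: 24 GiB = 206158.4 Mb.
At 8 Mbps: 206158.4 / 8 = 25769.8 s ≈ 7.16 hours.

7.2 hours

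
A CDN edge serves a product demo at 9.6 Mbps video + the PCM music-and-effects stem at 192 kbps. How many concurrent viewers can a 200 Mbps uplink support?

Audio: 192 kbps = 0.192 Mbps.
Per-viewer media rate: 9.792 Mbps.
200 Mbps = 200.0 Mbps; 200.0 / 9.792 = 20.42 → 20 viewers.

20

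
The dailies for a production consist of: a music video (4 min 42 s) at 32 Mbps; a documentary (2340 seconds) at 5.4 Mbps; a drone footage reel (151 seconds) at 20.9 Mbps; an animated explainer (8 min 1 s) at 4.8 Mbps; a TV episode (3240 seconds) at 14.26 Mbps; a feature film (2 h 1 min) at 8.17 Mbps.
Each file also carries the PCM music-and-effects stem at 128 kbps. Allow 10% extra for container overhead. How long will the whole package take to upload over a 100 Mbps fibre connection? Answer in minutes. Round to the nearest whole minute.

25 minutes

Audio: 128 kbps = 0.128 Mbps.
music video: 32.128 Mbps × 282 s × 1.10 = 9966.1 Mb
documentary: 5.528 Mbps × 2340 s × 1.10 = 14229.1 Mb
drone footage reel: 21.028 Mbps × 151 s × 1.10 = 3492.8 Mb
animated explainer: 4.928 Mbps × 481 s × 1.10 = 2607.4 Mb
TV episode: 14.388 Mbps × 3240 s × 1.10 = 51278.8 Mb
feature film: 8.298 Mbps × 7260 s × 1.10 = 66267.8 Mb
Total: 147842.0 Mb = 18480.2 MB.
At 100 Mbps: 147842.0 / 100 = 1478 s ≈ 24.6 minutes.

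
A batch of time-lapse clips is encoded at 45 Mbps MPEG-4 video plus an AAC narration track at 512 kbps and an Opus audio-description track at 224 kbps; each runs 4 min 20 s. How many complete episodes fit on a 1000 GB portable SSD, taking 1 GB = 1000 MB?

4 min 20 s = 260 s
Audio total: 512 + 224 = 736 kbps = 0.736 Mbps.
Total bitrate: 45.736 Mbps.
Per item: 45.736 Mbps × 260 s = 11,891 Mb = 1,486 MB.
Capacity: 1000 GB = 8,000,000 Mb; 672.76 items → 672 complete.

672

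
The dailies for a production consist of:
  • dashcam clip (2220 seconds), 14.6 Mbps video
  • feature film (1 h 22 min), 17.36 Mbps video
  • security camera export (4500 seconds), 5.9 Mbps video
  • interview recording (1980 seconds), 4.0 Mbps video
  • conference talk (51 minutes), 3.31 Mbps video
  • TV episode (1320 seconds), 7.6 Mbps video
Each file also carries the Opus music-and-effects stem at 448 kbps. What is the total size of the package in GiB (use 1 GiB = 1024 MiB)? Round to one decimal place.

21.0 GiB

Audio: 448 kbps = 0.448 Mbps.
dashcam clip: 15.048 Mbps × 2220 s = 33406.6 Mb
feature film: 17.808 Mbps × 4920 s = 87615.4 Mb
security camera export: 6.348 Mbps × 4500 s = 28566.0 Mb
interview recording: 4.448 Mbps × 1980 s = 8807.0 Mb
conference talk: 3.758 Mbps × 3060 s = 11499.5 Mb
TV episode: 8.048 Mbps × 1320 s = 10623.4 Mb
Total: 180517.8 Mb = 22564.7 MB.
= 21.02 GiB.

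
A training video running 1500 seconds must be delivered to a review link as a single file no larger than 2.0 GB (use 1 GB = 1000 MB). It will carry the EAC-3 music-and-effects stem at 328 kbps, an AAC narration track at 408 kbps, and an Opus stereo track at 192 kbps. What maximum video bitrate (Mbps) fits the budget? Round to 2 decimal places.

9.74 Mbps

Budget: 2.0 GB = 16000.0 Mb.
Total bitrate budget: 16000.0 Mb / 1500 s = 10.667 Mbps.
Audio total: 328 + 408 + 192 = 928 kbps = 0.928 Mbps.
Video: 10.667 − 0.928 = 9.739 Mbps.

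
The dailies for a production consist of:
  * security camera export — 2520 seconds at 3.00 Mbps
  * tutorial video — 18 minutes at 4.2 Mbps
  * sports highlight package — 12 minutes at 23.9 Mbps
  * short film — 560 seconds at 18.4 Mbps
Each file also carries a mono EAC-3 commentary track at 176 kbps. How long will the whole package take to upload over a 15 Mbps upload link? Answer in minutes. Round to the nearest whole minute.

45 minutes

Audio: 176 kbps = 0.176 Mbps.
security camera export: 3.176 Mbps × 2520 s = 8003.5 Mb
tutorial video: 4.376 Mbps × 1080 s = 4726.1 Mb
sports highlight package: 24.076 Mbps × 720 s = 17334.7 Mb
short film: 18.576 Mbps × 560 s = 10402.6 Mb
Total: 40466.9 Mb = 5058.4 MB.
At 15 Mbps: 40466.9 / 15 = 2698 s ≈ 45 minutes.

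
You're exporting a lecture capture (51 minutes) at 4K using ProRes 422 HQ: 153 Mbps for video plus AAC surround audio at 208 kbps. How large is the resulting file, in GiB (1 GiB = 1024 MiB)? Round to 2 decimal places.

54.58 GiB

51 min = 3060 s
Audio: 208 kbps = 0.208 Mbps.
Total bitrate: 153 + 0.208 = 153.208 Mbps.
Stream data: 153.208 Mbps × 3060 s = 468816.5 Mb.
468,816 Mb = 58,602,060,000 bytes ÷ 1,073,741,824 = 54.58 GiB.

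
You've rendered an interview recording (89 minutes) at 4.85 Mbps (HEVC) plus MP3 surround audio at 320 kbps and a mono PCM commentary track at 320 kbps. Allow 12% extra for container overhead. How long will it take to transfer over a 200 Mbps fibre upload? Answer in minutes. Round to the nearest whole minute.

89 min = 5340 s
Audio total: 320 + 320 = 640 kbps = 0.640 Mbps.
Total bitrate: 5.490 Mbps.
File: 5.490 Mbps × 5340 s = 29316.6 Mb.
With 12% container overhead: ×1.12. → 32834.6 Mb.
At 200 Mbps: 32834.6 / 200 = 164.2 s ≈ 2.74 minutes.

3 minutes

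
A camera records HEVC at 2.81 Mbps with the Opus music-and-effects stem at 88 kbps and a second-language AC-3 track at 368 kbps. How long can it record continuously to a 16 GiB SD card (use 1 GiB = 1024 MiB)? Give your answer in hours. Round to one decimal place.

11.7 hours

Audio total: 88 + 368 = 456 kbps = 0.456 Mbps.
Total bitrate: 2.81 + 0.456 = 3.266 Mbps.
Capacity: 16 GiB = 137,439 Mb.
Recording time: 137,439 / 3.266 = 42,082 s ≈ 11.7 hours.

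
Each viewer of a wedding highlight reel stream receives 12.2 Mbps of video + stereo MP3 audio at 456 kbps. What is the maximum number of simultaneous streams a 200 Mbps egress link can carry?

15

Audio: 456 kbps = 0.456 Mbps.
Per-viewer media rate: 12.656 Mbps.
200 Mbps = 200.0 Mbps; 200.0 / 12.656 = 15.80 → 15 viewers.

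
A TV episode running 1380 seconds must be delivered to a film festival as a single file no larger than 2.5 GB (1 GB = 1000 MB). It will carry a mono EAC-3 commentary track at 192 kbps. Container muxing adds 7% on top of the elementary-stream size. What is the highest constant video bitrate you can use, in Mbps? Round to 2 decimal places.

Budget: 2.5 GB = 20000.0 Mb.
Stream payload after overhead: 20000.0 / 1.07 = 18691.6 Mb.
Total bitrate budget: 18691.6 Mb / 1380 s = 13.545 Mbps.
Audio: 192 kbps = 0.192 Mbps.
Video: 13.545 − 0.192 = 13.353 Mbps.

13.35 Mbps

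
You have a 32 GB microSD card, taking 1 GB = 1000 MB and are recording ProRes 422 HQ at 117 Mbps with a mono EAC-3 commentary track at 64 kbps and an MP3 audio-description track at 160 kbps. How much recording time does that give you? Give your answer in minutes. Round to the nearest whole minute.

Audio total: 64 + 160 = 224 kbps = 0.224 Mbps.
Total bitrate: 117 + 0.224 = 117.224 Mbps.
Capacity: 32 GB = 256,000 Mb.
Recording time: 256,000 / 117.224 = 2,184 s ≈ 36.4 minutes.

36 minutes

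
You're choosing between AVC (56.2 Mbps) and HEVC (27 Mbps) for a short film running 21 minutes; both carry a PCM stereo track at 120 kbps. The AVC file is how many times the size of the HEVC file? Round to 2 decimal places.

2.08

21 min = 1260 s
Audio: 120 kbps = 0.120 Mbps.
AVC: 56.320 Mbps × 1260 s = 70963.2 Mb = 8.870 GB.
HEVC: 27.120 Mbps × 1260 s = 34171.2 Mb = 4.271 GB.
Ratio: 8.870 / 4.271 = 2.077.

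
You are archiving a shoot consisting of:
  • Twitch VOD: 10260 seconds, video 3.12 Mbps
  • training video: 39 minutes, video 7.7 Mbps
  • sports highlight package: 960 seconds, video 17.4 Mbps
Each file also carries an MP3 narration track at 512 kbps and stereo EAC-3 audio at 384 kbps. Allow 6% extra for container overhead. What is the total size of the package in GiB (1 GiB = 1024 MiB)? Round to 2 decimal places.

9.73 GiB

Audio total: 512 + 384 = 896 kbps = 0.896 Mbps.
Twitch VOD: 4.016 Mbps × 10260 s × 1.06 = 43676.4 Mb
training video: 8.596 Mbps × 2340 s × 1.06 = 21321.5 Mb
sports highlight package: 18.296 Mbps × 960 s × 1.06 = 18618.0 Mb
Total: 83615.9 Mb = 10452.0 MB.
= 9.734 GiB.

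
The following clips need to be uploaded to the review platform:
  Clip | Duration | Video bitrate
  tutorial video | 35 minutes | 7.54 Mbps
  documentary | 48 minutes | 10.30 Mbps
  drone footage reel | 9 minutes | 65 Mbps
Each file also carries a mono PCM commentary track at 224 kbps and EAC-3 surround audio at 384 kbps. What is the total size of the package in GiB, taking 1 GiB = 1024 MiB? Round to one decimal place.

9.8 GiB

Audio total: 224 + 384 = 608 kbps = 0.608 Mbps.
tutorial video: 8.148 Mbps × 2100 s = 17110.8 Mb
documentary: 10.908 Mbps × 2880 s = 31415.0 Mb
drone footage reel: 65.608 Mbps × 540 s = 35428.3 Mb
Total: 83954.2 Mb = 10494.3 MB.
= 9.774 GiB.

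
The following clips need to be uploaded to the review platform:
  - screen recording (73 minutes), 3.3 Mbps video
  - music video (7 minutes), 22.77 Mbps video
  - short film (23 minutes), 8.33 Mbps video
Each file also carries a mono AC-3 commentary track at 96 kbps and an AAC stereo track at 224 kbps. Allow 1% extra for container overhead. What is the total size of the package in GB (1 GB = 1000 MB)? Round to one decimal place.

Audio total: 96 + 224 = 320 kbps = 0.320 Mbps.
screen recording: 3.620 Mbps × 4380 s × 1.01 = 16014.2 Mb
music video: 23.090 Mbps × 420 s × 1.01 = 9794.8 Mb
short film: 8.650 Mbps × 1380 s × 1.01 = 12056.4 Mb
Total: 37865.3 Mb = 4733.2 MB.
= 4.733 GB.

4.7 GB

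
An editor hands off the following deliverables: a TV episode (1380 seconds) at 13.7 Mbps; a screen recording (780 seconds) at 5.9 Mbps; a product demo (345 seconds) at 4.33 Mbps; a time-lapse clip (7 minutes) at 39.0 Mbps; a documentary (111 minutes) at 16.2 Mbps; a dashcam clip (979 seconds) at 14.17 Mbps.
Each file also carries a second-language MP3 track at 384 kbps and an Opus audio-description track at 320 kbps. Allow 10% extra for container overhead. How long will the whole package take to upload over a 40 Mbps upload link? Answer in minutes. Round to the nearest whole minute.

Audio total: 384 + 320 = 704 kbps = 0.704 Mbps.
TV episode: 14.404 Mbps × 1380 s × 1.10 = 21865.3 Mb
screen recording: 6.604 Mbps × 780 s × 1.10 = 5666.2 Mb
product demo: 5.034 Mbps × 345 s × 1.10 = 1910.4 Mb
time-lapse clip: 39.704 Mbps × 420 s × 1.10 = 18343.2 Mb
documentary: 16.904 Mbps × 6660 s × 1.10 = 123838.7 Mb
dashcam clip: 14.874 Mbps × 979 s × 1.10 = 16017.8 Mb
Total: 187641.7 Mb = 23455.2 MB.
At 40 Mbps: 187641.7 / 40 = 4691 s ≈ 78.2 minutes.

78 minutes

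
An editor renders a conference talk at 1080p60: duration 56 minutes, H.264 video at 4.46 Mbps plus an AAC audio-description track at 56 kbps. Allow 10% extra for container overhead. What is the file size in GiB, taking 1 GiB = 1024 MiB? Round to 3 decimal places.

1.943 GiB

56 min = 3360 s
Audio: 56 kbps = 0.056 Mbps.
Total bitrate: 4.46 + 0.056 = 4.516 Mbps.
Stream data: 4.516 Mbps × 3360 s = 15173.8 Mb.
With 10% container overhead: ×1.10.
16,691 Mb = 2,086,392,000 bytes ÷ 1,073,741,824 = 1.943 GiB.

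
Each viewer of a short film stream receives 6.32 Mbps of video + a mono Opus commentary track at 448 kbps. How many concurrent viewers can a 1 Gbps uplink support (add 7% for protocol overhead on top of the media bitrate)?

Audio: 448 kbps = 0.448 Mbps.
Per-viewer media rate: 6.768 Mbps.
On the wire with 7% overhead: 7.242 Mbps.
1 Gbps = 1,000 Mbps; 1,000 / 7.242 = 138.09 → 138 viewers.

138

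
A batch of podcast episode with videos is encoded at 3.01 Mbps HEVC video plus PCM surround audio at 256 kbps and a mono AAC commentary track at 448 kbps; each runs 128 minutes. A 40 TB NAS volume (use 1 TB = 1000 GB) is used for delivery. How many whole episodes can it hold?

128 min = 7680 s
Audio total: 256 + 448 = 704 kbps = 0.704 Mbps.
Total bitrate: 3.714 Mbps.
Per item: 3.714 Mbps × 7680 s = 28,524 Mb = 3,565 MB.
Capacity: 40 TB = 320,000,000 Mb; 11218.81 items → 11218 complete.

11218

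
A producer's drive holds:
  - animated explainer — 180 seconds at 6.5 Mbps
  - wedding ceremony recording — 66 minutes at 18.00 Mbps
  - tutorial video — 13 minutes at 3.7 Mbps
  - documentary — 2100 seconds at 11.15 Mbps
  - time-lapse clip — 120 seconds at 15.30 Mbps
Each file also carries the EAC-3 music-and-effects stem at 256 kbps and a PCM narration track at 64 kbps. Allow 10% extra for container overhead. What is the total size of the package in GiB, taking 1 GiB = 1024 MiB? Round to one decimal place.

13.2 GiB

Audio total: 256 + 64 = 320 kbps = 0.320 Mbps.
animated explainer: 6.820 Mbps × 180 s × 1.10 = 1350.4 Mb
wedding ceremony recording: 18.320 Mbps × 3960 s × 1.10 = 79801.9 Mb
tutorial video: 4.020 Mbps × 780 s × 1.10 = 3449.2 Mb
documentary: 11.470 Mbps × 2100 s × 1.10 = 26495.7 Mb
time-lapse clip: 15.620 Mbps × 120 s × 1.10 = 2061.8 Mb
Total: 113159.0 Mb = 14144.9 MB.
= 13.17 GiB.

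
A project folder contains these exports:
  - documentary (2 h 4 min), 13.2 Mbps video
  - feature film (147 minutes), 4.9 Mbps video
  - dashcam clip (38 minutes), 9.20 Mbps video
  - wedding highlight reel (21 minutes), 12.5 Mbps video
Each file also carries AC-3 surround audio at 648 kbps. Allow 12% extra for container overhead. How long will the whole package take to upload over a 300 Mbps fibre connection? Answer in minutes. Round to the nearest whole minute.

Audio: 648 kbps = 0.648 Mbps.
documentary: 13.848 Mbps × 7440 s × 1.12 = 115392.6 Mb
feature film: 5.548 Mbps × 8820 s × 1.12 = 54805.4 Mb
dashcam clip: 9.848 Mbps × 2280 s × 1.12 = 25147.9 Mb
wedding highlight reel: 13.148 Mbps × 1260 s × 1.12 = 18554.5 Mb
Total: 213900.3 Mb = 26737.5 MB.
At 300 Mbps: 213900.3 / 300 = 713 s ≈ 11.9 minutes.

12 minutes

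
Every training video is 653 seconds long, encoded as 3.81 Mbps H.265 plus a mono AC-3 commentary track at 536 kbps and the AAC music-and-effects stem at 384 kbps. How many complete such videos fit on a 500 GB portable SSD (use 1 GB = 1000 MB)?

Audio total: 536 + 384 = 920 kbps = 0.920 Mbps.
Total bitrate: 4.730 Mbps.
Per item: 4.730 Mbps × 653 s = 3,089 Mb = 386.1 MB.
Capacity: 500 GB = 4,000,000 Mb; 1295.05 items → 1295 complete.

1295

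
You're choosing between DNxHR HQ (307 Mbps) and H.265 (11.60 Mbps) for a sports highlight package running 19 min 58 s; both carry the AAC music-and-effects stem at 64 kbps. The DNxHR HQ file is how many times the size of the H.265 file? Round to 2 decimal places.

26.33

19 min 58 s = 1198 s
Audio: 64 kbps = 0.064 Mbps.
DNxHR HQ: 307.064 Mbps × 1198 s = 367862.7 Mb = 42.825 GiB.
H.265: 11.664 Mbps × 1198 s = 13973.5 Mb = 1.627 GiB.
Ratio: 42.825 / 1.627 = 26.326.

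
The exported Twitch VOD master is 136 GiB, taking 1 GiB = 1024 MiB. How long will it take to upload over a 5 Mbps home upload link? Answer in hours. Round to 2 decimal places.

64.90 hours

File: 136 GiB = 1168231.1 Mb.
At 5 Mbps: 1168231.1 / 5 = 233646.2 s ≈ 64.9 hours.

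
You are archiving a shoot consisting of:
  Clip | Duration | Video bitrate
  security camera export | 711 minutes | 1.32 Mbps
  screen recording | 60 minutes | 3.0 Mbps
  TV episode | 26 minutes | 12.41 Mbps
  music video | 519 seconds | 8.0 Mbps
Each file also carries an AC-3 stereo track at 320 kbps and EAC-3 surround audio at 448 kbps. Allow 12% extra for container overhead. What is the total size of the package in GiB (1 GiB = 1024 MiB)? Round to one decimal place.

Audio total: 320 + 448 = 768 kbps = 0.768 Mbps.
security camera export: 2.088 Mbps × 42660 s × 1.12 = 99763.0 Mb
screen recording: 3.768 Mbps × 3600 s × 1.12 = 15192.6 Mb
TV episode: 13.178 Mbps × 1560 s × 1.12 = 23024.6 Mb
music video: 8.768 Mbps × 519 s × 1.12 = 5096.7 Mb
Total: 143076.8 Mb = 17884.6 MB.
= 16.66 GiB.

16.7 GiB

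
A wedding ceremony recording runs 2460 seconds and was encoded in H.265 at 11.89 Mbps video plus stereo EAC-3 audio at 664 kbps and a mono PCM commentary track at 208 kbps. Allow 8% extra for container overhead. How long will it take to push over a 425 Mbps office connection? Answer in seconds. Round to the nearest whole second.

Audio total: 664 + 208 = 872 kbps = 0.872 Mbps.
Total bitrate: 12.762 Mbps.
File: 12.762 Mbps × 2460 s = 31394.5 Mb.
With 8% container overhead: ×1.08. → 33906.1 Mb.
At 425 Mbps: 33906.1 / 425 = 79.8 s ≈ 79.8 seconds.

80 seconds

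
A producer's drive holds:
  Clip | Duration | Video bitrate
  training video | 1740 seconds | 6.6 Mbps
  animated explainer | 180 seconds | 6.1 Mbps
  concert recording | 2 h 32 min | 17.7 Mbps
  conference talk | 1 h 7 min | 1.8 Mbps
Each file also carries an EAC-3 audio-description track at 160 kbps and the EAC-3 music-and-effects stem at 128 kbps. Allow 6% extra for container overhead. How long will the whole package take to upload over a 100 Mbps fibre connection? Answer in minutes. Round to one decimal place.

Audio total: 160 + 128 = 288 kbps = 0.288 Mbps.
training video: 6.888 Mbps × 1740 s × 1.06 = 12704.2 Mb
animated explainer: 6.388 Mbps × 180 s × 1.06 = 1218.8 Mb
concert recording: 17.988 Mbps × 9120 s × 1.06 = 173893.6 Mb
conference talk: 2.088 Mbps × 4020 s × 1.06 = 8897.4 Mb
Total: 196714.0 Mb = 24589.3 MB.
At 100 Mbps: 196714.0 / 100 = 1967 s ≈ 32.8 minutes.

32.8 minutes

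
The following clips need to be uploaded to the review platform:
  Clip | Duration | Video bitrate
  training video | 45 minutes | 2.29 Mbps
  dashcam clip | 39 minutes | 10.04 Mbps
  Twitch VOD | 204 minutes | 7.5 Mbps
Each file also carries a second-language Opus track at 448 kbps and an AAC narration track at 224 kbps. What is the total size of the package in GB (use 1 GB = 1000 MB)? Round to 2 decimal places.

Audio total: 448 + 224 = 672 kbps = 0.672 Mbps.
training video: 2.962 Mbps × 2700 s = 7997.4 Mb
dashcam clip: 10.712 Mbps × 2340 s = 25066.1 Mb
Twitch VOD: 8.172 Mbps × 12240 s = 100025.3 Mb
Total: 133088.8 Mb = 16636.1 MB.
= 16.64 GB.

16.64 GB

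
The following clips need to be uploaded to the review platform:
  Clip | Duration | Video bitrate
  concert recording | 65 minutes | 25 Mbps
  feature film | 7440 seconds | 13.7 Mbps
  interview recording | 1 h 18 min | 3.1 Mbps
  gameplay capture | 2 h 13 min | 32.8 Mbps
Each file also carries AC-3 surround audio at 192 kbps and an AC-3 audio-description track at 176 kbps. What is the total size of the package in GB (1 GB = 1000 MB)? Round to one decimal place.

60.6 GB

Audio total: 192 + 176 = 368 kbps = 0.368 Mbps.
concert recording: 25.368 Mbps × 3900 s = 98935.2 Mb
feature film: 14.068 Mbps × 7440 s = 104665.9 Mb
interview recording: 3.468 Mbps × 4680 s = 16230.2 Mb
gameplay capture: 33.168 Mbps × 7980 s = 264680.6 Mb
Total: 484512.0 Mb = 60564.0 MB.
= 60.56 GB.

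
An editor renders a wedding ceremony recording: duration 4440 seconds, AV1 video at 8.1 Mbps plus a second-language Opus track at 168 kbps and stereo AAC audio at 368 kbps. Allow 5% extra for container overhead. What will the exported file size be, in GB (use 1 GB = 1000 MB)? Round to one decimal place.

5.0 GB

Audio total: 168 + 368 = 536 kbps = 0.536 Mbps.
Total bitrate: 8.1 + 0.536 = 8.636 Mbps.
Stream data: 8.636 Mbps × 4440 s = 38343.8 Mb.
With 5% container overhead: ×1.05.
40,261 Mb ÷ 8 = 5,033 MB → 5.033 GB.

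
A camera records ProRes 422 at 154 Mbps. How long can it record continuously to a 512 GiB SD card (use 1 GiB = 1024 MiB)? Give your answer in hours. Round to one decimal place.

Capacity: 512 GiB = 4,398,047 Mb.
Recording time: 4,398,047 / 154.000 = 28,559 s ≈ 7.93 hours.

7.9 hours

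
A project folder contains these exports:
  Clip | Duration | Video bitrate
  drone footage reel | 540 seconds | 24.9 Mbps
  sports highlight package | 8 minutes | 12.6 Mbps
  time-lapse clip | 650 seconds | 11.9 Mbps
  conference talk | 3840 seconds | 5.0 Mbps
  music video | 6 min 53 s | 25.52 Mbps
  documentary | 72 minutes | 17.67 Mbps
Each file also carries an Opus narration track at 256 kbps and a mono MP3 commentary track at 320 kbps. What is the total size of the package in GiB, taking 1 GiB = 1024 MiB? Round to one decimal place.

Audio total: 256 + 320 = 576 kbps = 0.576 Mbps.
drone footage reel: 25.476 Mbps × 540 s = 13757.0 Mb
sports highlight package: 13.176 Mbps × 480 s = 6324.5 Mb
time-lapse clip: 12.476 Mbps × 650 s = 8109.4 Mb
conference talk: 5.576 Mbps × 3840 s = 21411.8 Mb
music video: 26.096 Mbps × 413 s = 10777.6 Mb
documentary: 18.246 Mbps × 4320 s = 78822.7 Mb
Total: 139203.1 Mb = 17400.4 MB.
= 16.21 GiB.

16.2 GiB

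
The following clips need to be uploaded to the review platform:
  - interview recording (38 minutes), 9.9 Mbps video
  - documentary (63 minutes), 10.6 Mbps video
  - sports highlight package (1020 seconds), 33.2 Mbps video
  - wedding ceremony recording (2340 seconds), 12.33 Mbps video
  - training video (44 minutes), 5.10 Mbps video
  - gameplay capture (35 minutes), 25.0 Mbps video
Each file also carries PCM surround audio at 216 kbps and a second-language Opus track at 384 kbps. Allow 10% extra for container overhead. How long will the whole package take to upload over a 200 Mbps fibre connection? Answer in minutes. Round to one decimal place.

18.3 minutes

Audio total: 216 + 384 = 600 kbps = 0.600 Mbps.
interview recording: 10.500 Mbps × 2280 s × 1.10 = 26334.0 Mb
documentary: 11.200 Mbps × 3780 s × 1.10 = 46569.6 Mb
sports highlight package: 33.800 Mbps × 1020 s × 1.10 = 37923.6 Mb
wedding ceremony recording: 12.930 Mbps × 2340 s × 1.10 = 33281.8 Mb
training video: 5.700 Mbps × 2640 s × 1.10 = 16552.8 Mb
gameplay capture: 25.600 Mbps × 2100 s × 1.10 = 59136.0 Mb
Total: 219797.8 Mb = 27474.7 MB.
At 200 Mbps: 219797.8 / 200 = 1099 s ≈ 18.3 minutes.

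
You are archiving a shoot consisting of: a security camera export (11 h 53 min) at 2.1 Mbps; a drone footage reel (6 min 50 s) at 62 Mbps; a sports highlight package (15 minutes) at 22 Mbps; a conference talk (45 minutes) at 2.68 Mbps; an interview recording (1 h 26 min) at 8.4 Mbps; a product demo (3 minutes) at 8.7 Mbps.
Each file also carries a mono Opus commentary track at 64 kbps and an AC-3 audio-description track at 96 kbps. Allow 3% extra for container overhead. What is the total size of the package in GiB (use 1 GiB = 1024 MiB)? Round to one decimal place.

Audio total: 64 + 96 = 160 kbps = 0.160 Mbps.
security camera export: 2.260 Mbps × 42780 s × 1.03 = 99583.3 Mb
drone footage reel: 62.160 Mbps × 410 s × 1.03 = 26250.2 Mb
sports highlight package: 22.160 Mbps × 900 s × 1.03 = 20542.3 Mb
conference talk: 2.840 Mbps × 2700 s × 1.03 = 7898.0 Mb
interview recording: 8.560 Mbps × 5160 s × 1.03 = 45494.7 Mb
product demo: 8.860 Mbps × 180 s × 1.03 = 1642.6 Mb
Total: 201411.1 Mb = 25176.4 MB.
= 23.45 GiB.

23.4 GiB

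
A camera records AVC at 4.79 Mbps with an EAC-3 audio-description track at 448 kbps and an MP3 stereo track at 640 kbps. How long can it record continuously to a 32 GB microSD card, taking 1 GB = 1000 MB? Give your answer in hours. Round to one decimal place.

Audio total: 448 + 640 = 1088 kbps = 1.088 Mbps.
Total bitrate: 4.79 + 1.088 = 5.878 Mbps.
Capacity: 32 GB = 256,000 Mb.
Recording time: 256,000 / 5.878 = 43,552 s ≈ 12.1 hours.

12.1 hours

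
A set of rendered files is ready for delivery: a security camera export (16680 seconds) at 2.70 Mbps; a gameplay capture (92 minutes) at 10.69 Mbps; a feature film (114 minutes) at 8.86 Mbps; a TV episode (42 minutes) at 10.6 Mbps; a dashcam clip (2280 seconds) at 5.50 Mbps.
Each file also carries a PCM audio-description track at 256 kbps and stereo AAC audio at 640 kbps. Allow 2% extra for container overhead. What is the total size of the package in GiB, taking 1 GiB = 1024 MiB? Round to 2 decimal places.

Audio total: 256 + 640 = 896 kbps = 0.896 Mbps.
security camera export: 3.596 Mbps × 16680 s × 1.02 = 61180.9 Mb
gameplay capture: 11.586 Mbps × 5520 s × 1.02 = 65233.8 Mb
feature film: 9.756 Mbps × 6840 s × 1.02 = 68065.7 Mb
TV episode: 11.496 Mbps × 2520 s × 1.02 = 29549.3 Mb
dashcam clip: 6.396 Mbps × 2280 s × 1.02 = 14874.5 Mb
Total: 238904.2 Mb = 29863.0 MB.
= 27.81 GiB.

27.81 GiB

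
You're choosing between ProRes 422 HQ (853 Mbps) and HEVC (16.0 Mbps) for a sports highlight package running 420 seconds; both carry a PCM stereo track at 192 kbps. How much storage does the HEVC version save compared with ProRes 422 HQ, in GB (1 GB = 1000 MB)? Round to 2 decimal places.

43.94 GB

Audio: 192 kbps = 0.192 Mbps.
ProRes 422 HQ: 853.192 Mbps × 420 s = 358340.6 Mb = 44.793 GB.
HEVC: 16.192 Mbps × 420 s = 6800.6 Mb = 0.850 GB.
Saving: 44.793 − 0.850 = 43.943 GB.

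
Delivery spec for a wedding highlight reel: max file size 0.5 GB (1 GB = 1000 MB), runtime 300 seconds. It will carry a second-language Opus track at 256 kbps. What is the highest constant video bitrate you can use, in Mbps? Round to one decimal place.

13.1 Mbps

Budget: 0.5 GB = 4000.0 Mb.
Total bitrate budget: 4000.0 Mb / 300 s = 13.333 Mbps.
Audio: 256 kbps = 0.256 Mbps.
Video: 13.333 − 0.256 = 13.077 Mbps.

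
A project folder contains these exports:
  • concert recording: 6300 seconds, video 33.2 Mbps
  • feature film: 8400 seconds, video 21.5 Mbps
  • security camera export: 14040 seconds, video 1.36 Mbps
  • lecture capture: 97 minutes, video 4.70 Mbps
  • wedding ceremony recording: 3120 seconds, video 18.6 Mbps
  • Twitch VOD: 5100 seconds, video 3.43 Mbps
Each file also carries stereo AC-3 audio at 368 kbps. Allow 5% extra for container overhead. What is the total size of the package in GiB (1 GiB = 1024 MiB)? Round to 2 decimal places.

Audio: 368 kbps = 0.368 Mbps.
concert recording: 33.568 Mbps × 6300 s × 1.05 = 222052.3 Mb
feature film: 21.868 Mbps × 8400 s × 1.05 = 192875.8 Mb
security camera export: 1.728 Mbps × 14040 s × 1.05 = 25474.2 Mb
lecture capture: 5.068 Mbps × 5820 s × 1.05 = 30970.5 Mb
wedding ceremony recording: 18.968 Mbps × 3120 s × 1.05 = 62139.2 Mb
Twitch VOD: 3.798 Mbps × 5100 s × 1.05 = 20338.3 Mb
Total: 553850.3 Mb = 69231.3 MB.
= 64.48 GiB.

64.48 GiB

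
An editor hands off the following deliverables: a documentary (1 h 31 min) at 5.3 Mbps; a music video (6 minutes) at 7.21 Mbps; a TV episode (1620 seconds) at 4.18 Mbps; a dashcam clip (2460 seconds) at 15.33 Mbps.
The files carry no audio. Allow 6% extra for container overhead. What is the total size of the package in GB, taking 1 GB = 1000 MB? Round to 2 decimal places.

10.07 GB

documentary: 5.300 Mbps × 5460 s × 1.06 = 30674.3 Mb
music video: 7.210 Mbps × 360 s × 1.06 = 2751.3 Mb
TV episode: 4.180 Mbps × 1620 s × 1.06 = 7177.9 Mb
dashcam clip: 15.330 Mbps × 2460 s × 1.06 = 39974.5 Mb
Total: 80578.0 Mb = 10072.3 MB.
= 10.07 GB.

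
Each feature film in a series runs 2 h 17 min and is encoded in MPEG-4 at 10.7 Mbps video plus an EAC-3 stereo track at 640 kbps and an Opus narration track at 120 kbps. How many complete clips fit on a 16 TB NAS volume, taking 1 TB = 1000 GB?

2 h 17 min = 137 min = 8220 s
Audio total: 640 + 120 = 760 kbps = 0.760 Mbps.
Total bitrate: 11.460 Mbps.
Per item: 11.460 Mbps × 8220 s = 94,201 Mb = 11,775 MB.
Capacity: 16 TB = 128,000,000 Mb; 1358.79 items → 1358 complete.

1358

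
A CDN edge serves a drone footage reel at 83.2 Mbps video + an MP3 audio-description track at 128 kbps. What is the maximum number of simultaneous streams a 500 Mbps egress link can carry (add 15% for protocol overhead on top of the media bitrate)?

Audio: 128 kbps = 0.128 Mbps.
Per-viewer media rate: 83.328 Mbps.
On the wire with 15% overhead: 95.827 Mbps.
500 Mbps = 500.0 Mbps; 500.0 / 95.827 = 5.22 → 5 viewers.

5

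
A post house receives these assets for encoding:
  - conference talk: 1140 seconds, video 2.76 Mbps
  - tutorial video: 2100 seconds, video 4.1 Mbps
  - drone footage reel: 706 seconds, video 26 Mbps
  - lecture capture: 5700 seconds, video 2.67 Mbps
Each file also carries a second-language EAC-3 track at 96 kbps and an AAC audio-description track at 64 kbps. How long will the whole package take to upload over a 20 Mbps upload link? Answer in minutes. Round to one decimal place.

Audio total: 96 + 64 = 160 kbps = 0.160 Mbps.
conference talk: 2.920 Mbps × 1140 s = 3328.8 Mb
tutorial video: 4.260 Mbps × 2100 s = 8946.0 Mb
drone footage reel: 26.160 Mbps × 706 s = 18469.0 Mb
lecture capture: 2.830 Mbps × 5700 s = 16131.0 Mb
Total: 46874.8 Mb = 5859.3 MB.
At 20 Mbps: 46874.8 / 20 = 2344 s ≈ 39.1 minutes.

39.1 minutes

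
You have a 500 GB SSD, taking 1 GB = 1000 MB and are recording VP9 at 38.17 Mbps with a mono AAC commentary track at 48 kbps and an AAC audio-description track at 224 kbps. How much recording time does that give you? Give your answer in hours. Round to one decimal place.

28.9 hours

Audio total: 48 + 224 = 272 kbps = 0.272 Mbps.
Total bitrate: 38.17 + 0.272 = 38.442 Mbps.
Capacity: 500 GB = 4,000,000 Mb.
Recording time: 4,000,000 / 38.442 = 104,053 s ≈ 28.9 hours.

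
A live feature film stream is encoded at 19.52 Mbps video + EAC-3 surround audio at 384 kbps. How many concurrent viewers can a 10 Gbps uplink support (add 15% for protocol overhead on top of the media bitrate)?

Audio: 384 kbps = 0.384 Mbps.
Per-viewer media rate: 19.904 Mbps.
On the wire with 15% overhead: 22.890 Mbps.
10 Gbps = 10,000 Mbps; 10,000 / 22.890 = 436.88 → 436 viewers.

436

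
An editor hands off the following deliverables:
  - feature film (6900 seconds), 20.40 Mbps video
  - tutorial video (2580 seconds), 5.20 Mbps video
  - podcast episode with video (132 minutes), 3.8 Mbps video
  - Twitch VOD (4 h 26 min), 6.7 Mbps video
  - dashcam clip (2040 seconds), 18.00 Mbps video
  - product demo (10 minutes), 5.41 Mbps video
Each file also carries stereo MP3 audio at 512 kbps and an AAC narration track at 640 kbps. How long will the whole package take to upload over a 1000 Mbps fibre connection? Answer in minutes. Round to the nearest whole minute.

6 minutes

Audio total: 512 + 640 = 1152 kbps = 1.152 Mbps.
feature film: 21.552 Mbps × 6900 s = 148708.8 Mb
tutorial video: 6.352 Mbps × 2580 s = 16388.2 Mb
podcast episode with video: 4.952 Mbps × 7920 s = 39219.8 Mb
Twitch VOD: 7.852 Mbps × 15960 s = 125317.9 Mb
dashcam clip: 19.152 Mbps × 2040 s = 39070.1 Mb
product demo: 6.562 Mbps × 600 s = 3937.2 Mb
Total: 372642.0 Mb = 46580.2 MB.
At 1000 Mbps: 372642.0 / 1000 = 373 s ≈ 6.21 minutes.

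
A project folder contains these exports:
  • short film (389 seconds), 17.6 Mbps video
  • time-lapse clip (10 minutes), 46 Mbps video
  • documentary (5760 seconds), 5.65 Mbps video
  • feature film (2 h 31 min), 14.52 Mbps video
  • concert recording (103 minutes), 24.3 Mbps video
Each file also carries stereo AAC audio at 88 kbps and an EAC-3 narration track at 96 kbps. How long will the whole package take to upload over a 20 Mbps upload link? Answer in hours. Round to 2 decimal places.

4.90 hours

Audio total: 88 + 96 = 184 kbps = 0.184 Mbps.
short film: 17.784 Mbps × 389 s = 6918.0 Mb
time-lapse clip: 46.184 Mbps × 600 s = 27710.4 Mb
documentary: 5.834 Mbps × 5760 s = 33603.8 Mb
feature film: 14.704 Mbps × 9060 s = 133218.2 Mb
concert recording: 24.484 Mbps × 6180 s = 151311.1 Mb
Total: 352761.6 Mb = 44095.2 MB.
At 20 Mbps: 352761.6 / 20 = 17638 s ≈ 4.9 hours.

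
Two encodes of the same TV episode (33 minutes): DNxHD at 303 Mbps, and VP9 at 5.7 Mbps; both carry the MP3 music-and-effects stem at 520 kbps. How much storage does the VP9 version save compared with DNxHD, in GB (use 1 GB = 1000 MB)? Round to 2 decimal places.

33 min = 1980 s
Audio: 520 kbps = 0.520 Mbps.
DNxHD: 303.520 Mbps × 1980 s = 600969.6 Mb = 75.121 GB.
VP9: 6.220 Mbps × 1980 s = 12315.6 Mb = 1.539 GB.
Saving: 75.121 − 1.539 = 73.582 GB.

73.58 GB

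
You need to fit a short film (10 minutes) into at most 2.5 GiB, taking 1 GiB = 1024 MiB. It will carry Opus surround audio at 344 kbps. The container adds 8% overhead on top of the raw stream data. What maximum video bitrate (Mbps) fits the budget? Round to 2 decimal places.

32.80 Mbps

Budget: 2.5 GiB = 21474.8 Mb.
Stream payload after overhead: 21474.8 / 1.08 = 19884.1 Mb.
10 min = 600 s
Total bitrate budget: 19884.1 Mb / 600 s = 33.140 Mbps.
Audio: 344 kbps = 0.344 Mbps.
Video: 33.140 − 0.344 = 32.796 Mbps.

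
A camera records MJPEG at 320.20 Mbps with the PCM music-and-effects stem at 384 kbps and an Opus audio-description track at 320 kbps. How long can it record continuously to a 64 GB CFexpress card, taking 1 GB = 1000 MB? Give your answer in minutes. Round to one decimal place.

26.6 minutes

Audio total: 384 + 320 = 704 kbps = 0.704 Mbps.
Total bitrate: 320.20 + 0.704 = 320.904 Mbps.
Capacity: 64 GB = 512,000 Mb.
Recording time: 512,000 / 320.904 = 1,595 s ≈ 26.6 minutes.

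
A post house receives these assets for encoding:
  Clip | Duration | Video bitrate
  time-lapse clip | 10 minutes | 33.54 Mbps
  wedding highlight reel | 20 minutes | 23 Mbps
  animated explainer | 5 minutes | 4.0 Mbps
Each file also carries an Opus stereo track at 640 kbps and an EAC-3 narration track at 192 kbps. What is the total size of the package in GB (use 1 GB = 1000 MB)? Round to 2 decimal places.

6.33 GB

Audio total: 640 + 192 = 832 kbps = 0.832 Mbps.
time-lapse clip: 34.372 Mbps × 600 s = 20623.2 Mb
wedding highlight reel: 23.832 Mbps × 1200 s = 28598.4 Mb
animated explainer: 4.832 Mbps × 300 s = 1449.6 Mb
Total: 50671.2 Mb = 6333.9 MB.
= 6.334 GB.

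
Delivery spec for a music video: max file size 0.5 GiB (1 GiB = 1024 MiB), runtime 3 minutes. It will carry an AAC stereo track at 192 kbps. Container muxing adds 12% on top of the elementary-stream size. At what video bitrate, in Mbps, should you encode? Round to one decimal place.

Budget: 0.5 GiB = 4295.0 Mb.
Stream payload after overhead: 4295.0 / 1.12 = 3834.8 Mb.
3 min = 180 s
Total bitrate budget: 3834.8 Mb / 180 s = 21.304 Mbps.
Audio: 192 kbps = 0.192 Mbps.
Video: 21.304 − 0.192 = 21.112 Mbps.

21.1 Mbps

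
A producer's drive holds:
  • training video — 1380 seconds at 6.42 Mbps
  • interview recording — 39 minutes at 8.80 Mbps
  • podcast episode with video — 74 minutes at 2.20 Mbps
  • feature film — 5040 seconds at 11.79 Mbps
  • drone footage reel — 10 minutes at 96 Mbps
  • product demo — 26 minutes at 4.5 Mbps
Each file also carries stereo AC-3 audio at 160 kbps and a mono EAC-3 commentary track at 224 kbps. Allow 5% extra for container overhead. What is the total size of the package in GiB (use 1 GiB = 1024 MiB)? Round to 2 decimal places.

Audio total: 160 + 224 = 384 kbps = 0.384 Mbps.
training video: 6.804 Mbps × 1380 s × 1.05 = 9859.0 Mb
interview recording: 9.184 Mbps × 2340 s × 1.05 = 22565.1 Mb
podcast episode with video: 2.584 Mbps × 4440 s × 1.05 = 12046.6 Mb
feature film: 12.174 Mbps × 5040 s × 1.05 = 64424.8 Mb
drone footage reel: 96.384 Mbps × 600 s × 1.05 = 60721.9 Mb
product demo: 4.884 Mbps × 1560 s × 1.05 = 8000.0 Mb
Total: 177617.4 Mb = 22202.2 MB.
= 20.68 GiB.

20.68 GiB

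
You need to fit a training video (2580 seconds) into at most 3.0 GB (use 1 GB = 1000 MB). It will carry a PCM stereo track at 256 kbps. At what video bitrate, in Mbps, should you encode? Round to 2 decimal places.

9.05 Mbps

Budget: 3.0 GB = 24000.0 Mb.
Total bitrate budget: 24000.0 Mb / 2580 s = 9.302 Mbps.
Audio: 256 kbps = 0.256 Mbps.
Video: 9.302 − 0.256 = 9.046 Mbps.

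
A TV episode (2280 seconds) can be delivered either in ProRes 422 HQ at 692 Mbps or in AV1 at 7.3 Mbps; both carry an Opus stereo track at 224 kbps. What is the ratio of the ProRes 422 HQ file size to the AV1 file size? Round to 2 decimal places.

92.00

Audio: 224 kbps = 0.224 Mbps.
ProRes 422 HQ: 692.224 Mbps × 2280 s = 1578270.7 Mb = 183.735 GiB.
AV1: 7.524 Mbps × 2280 s = 17154.7 Mb = 1.997 GiB.
Ratio: 183.735 / 1.997 = 92.002.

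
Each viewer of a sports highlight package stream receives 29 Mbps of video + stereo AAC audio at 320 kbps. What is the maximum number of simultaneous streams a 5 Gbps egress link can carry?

170

Audio: 320 kbps = 0.320 Mbps.
Per-viewer media rate: 29.320 Mbps.
5 Gbps = 5,000 Mbps; 5,000 / 29.320 = 170.53 → 170 viewers.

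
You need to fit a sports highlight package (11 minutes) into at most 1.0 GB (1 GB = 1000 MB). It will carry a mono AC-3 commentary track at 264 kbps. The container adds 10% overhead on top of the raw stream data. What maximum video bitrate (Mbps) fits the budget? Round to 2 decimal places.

Budget: 1.0 GB = 8000.0 Mb.
Stream payload after overhead: 8000.0 / 1.10 = 7272.7 Mb.
11 min = 660 s
Total bitrate budget: 7272.7 Mb / 660 s = 11.019 Mbps.
Audio: 264 kbps = 0.264 Mbps.
Video: 11.019 − 0.264 = 10.755 Mbps.

10.76 Mbps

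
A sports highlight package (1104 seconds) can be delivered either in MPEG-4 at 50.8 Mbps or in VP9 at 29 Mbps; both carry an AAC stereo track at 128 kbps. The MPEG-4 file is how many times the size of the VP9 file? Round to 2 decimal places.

1.75

Audio: 128 kbps = 0.128 Mbps.
MPEG-4: 50.928 Mbps × 1104 s = 56224.5 Mb = 6.545 GiB.
VP9: 29.128 Mbps × 1104 s = 32157.3 Mb = 3.744 GiB.
Ratio: 6.545 / 3.744 = 1.748.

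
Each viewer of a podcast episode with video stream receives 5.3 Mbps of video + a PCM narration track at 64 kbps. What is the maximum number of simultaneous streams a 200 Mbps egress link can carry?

37

Audio: 64 kbps = 0.064 Mbps.
Per-viewer media rate: 5.364 Mbps.
200 Mbps = 200.0 Mbps; 200.0 / 5.364 = 37.29 → 37 viewers.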